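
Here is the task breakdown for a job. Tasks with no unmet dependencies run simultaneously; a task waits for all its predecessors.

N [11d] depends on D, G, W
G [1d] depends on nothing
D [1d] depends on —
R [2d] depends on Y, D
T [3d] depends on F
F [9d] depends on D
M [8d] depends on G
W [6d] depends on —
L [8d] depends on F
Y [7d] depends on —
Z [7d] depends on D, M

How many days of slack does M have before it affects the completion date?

D→F→L = 1+9+8 = 18 sets the makespan at 18 days.
Longest path through M: 16 days (earliest finish 9, latest finish 11).
So M can slip 11 − 9 = 2 days.

2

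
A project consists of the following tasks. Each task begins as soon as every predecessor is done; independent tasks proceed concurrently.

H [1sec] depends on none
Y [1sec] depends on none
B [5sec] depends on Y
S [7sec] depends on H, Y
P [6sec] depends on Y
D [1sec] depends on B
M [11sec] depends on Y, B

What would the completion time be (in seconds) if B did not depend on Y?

Original critical path: Y→B→M = 1+5+11 = 17 ⇒ 17 seconds.
Without Y→B, B's earliest start moves from 1 to 0.
After: B→M = 5+11 = 16 → 16 seconds.

16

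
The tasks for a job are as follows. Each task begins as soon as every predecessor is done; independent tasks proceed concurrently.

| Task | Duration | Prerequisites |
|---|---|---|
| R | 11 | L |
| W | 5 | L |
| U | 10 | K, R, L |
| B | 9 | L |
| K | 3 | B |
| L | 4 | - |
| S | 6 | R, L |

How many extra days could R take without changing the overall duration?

L→B→K→U = 4+9+3+10 = 26 sets the makespan at 26 days.
R finishes as early as 15 and must finish by 16.
Float = 26 − 25 = 1.

1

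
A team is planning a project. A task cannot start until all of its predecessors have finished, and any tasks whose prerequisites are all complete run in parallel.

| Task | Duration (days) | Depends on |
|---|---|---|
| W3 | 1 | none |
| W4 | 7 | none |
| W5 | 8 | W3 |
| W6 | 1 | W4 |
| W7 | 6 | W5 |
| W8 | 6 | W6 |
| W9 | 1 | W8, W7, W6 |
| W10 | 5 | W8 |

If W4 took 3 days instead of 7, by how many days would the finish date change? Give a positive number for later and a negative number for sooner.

-3

Baseline: W4→W6→W8→W10 = 7+1+6+5 = 19 → 19 days.
W4 is on the critical path; changing it to 3 makes that path 15 days.
New critical path: W3→W5→W7→W9 = 1+8+6+1 = 16 ⇒ 16 days.
Change in finish: 16 − 19 = -3 days.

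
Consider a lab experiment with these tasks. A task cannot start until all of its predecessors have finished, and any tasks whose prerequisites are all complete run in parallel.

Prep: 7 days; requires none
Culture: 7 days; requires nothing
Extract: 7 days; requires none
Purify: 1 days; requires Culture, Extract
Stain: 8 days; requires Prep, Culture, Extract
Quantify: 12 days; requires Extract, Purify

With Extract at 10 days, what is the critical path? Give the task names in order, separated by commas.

As given, the longest chain is Extract→Purify→Quantify = 7+1+12 = 20, so the finish is 20 days.
Extract is on the critical path; changing it to 10 makes that path 23 days.
The critical path is still Extract→Purify→Quantify; finish is now 23 days.

Extract, Purify, Quantify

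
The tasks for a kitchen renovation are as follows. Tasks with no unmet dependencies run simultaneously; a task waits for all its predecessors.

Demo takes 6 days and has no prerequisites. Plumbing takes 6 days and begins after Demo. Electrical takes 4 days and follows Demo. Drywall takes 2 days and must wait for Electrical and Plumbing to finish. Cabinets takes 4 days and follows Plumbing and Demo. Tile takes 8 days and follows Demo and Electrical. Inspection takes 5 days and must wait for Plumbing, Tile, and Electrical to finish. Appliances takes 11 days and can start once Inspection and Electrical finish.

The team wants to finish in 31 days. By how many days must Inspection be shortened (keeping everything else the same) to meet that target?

3

Current finish: 34 days; target: 31.
Inspection is on every critical path, so each day cut from Inspection cuts the finish by one (this holds down to a finish of 30).
Need 34 − 31 = 3 days off Inspection → Inspection becomes 2 days, finish becomes 31.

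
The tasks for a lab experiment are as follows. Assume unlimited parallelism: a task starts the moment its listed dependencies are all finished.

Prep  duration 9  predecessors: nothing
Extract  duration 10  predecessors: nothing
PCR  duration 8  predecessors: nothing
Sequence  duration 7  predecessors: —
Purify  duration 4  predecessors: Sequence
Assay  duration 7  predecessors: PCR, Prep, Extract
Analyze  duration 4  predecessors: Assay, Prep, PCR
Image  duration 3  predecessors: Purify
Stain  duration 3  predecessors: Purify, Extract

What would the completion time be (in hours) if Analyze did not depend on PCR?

21

With the dependency in place, Extract→Assay→Analyze = 10+7+4 = 21 sets the finish at 21 hours.
Dropping PCR→Analyze doesn't change Analyze's earliest start (17); another predecessor still binds.
The longest chain is now Extract→Assay→Analyze = 10+7+4 = 21, so the plan takes 21 hours.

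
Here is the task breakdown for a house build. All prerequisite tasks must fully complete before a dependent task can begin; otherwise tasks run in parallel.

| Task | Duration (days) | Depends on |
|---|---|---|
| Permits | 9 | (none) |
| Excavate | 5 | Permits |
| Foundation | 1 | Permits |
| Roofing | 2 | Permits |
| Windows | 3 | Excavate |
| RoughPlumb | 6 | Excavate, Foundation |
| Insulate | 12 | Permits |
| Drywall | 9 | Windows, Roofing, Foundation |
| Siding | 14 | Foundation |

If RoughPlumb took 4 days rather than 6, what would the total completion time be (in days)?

26

Actual critical path: Permits→Excavate→Windows→Drywall = 9+5+3+9 = 26 ⇒ 26 days.
RoughPlumb is off the critical path — its longest chain is 20 days, giving 6 of slack.
No other chain overtakes it, so the finish is 26 days.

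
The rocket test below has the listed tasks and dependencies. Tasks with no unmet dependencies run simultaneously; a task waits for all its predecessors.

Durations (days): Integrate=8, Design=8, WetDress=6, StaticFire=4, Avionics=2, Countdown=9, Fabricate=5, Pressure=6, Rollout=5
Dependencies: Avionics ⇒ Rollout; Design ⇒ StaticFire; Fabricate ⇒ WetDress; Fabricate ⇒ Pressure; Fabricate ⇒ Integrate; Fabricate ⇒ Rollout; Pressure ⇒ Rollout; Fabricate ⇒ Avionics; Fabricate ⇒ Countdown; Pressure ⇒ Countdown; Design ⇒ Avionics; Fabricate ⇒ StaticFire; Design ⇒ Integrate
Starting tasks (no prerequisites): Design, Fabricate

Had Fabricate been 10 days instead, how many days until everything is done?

As given, the longest chain is Fabricate→Pressure→Countdown = 5+6+9 = 20, so the finish is 20 days.
Since Fabricate is critical, the +5 change carries straight to that chain (now 25 days).
No other chain overtakes it, so the finish is 25 days.

25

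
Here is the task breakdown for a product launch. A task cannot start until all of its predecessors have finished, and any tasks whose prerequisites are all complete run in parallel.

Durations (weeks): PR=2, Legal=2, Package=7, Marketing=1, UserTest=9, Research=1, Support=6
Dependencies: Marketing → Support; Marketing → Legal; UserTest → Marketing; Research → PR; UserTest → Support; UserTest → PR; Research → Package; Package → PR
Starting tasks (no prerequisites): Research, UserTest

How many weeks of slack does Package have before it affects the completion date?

6

UserTest→Marketing→Support = 9+1+6 = 16 sets the makespan at 16 weeks.
Package finishes as early as 8 and must finish by 14.
Slack of Package = 7 − 1 = 6 weeks.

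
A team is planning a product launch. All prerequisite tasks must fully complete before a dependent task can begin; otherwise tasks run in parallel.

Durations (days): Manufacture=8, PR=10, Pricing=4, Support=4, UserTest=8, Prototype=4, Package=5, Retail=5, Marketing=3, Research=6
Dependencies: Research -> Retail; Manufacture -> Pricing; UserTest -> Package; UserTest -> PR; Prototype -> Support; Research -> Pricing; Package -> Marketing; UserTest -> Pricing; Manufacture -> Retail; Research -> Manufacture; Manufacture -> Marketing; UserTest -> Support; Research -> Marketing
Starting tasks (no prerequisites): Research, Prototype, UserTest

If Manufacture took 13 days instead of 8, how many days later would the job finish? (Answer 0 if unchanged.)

Actual critical path: Research→Manufacture→Retail = 6+8+5 = 19 ⇒ 19 days.
Manufacture lies on that path, so at 13 days the path becomes 24 days.
The critical path is still Research→Manufacture→Retail; finish is now 24 days.
Change in finish: 24 − 19 = +5 days.

5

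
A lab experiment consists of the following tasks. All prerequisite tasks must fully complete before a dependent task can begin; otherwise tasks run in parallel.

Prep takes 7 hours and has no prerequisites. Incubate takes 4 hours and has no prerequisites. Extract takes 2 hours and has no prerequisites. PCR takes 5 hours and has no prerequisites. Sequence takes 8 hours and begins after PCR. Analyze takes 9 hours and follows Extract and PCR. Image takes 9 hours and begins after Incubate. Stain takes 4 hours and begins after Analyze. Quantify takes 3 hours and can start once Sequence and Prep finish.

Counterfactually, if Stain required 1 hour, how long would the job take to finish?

Baseline: PCR→Analyze→Stain = 5+9+4 = 18 → 18 hours.
Stain lies on that path, so at 1 hour the path becomes 15 hours.
New critical path: PCR→Sequence→Quantify = 5+8+3 = 16 ⇒ 16 hours.

16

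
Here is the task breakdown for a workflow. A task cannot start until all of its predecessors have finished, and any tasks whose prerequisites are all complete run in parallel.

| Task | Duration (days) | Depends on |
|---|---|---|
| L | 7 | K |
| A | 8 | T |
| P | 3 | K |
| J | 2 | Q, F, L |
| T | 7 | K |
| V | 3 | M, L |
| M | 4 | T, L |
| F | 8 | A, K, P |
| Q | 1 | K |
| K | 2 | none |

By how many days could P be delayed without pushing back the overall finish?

The longest chain is K→T→A→F→J = 2+7+8+8+2 = 27; overall finish 27 days.
P finishes as early as 5 and must finish by 17.
Float = 27 − 15 = 12.

12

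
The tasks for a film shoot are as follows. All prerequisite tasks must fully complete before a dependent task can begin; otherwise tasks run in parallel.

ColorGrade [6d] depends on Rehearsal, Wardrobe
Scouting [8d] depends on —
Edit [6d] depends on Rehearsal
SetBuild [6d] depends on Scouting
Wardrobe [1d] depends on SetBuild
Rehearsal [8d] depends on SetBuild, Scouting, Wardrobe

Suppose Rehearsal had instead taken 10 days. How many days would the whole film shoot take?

31

Baseline: Scouting→SetBuild→Wardrobe→Rehearsal→Edit = 8+6+1+8+6 = 29 → 29 days.
Rehearsal lies on that path, so at 10 days the path becomes 31 days.
No other chain overtakes it, so the finish is 31 days.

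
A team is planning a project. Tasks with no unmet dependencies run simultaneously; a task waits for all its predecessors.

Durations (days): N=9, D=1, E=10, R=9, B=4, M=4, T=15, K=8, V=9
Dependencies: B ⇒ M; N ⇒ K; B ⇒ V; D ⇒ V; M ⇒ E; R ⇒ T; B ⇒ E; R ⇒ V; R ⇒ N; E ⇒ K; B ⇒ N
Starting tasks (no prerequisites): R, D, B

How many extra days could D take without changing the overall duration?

The longest chain is R→N→K = 9+9+8 = 26; overall finish 26 days.
Longest path through D: 10 days (earliest finish 1, latest finish 17).
Slack of D = 16 − 0 = 16 days.

16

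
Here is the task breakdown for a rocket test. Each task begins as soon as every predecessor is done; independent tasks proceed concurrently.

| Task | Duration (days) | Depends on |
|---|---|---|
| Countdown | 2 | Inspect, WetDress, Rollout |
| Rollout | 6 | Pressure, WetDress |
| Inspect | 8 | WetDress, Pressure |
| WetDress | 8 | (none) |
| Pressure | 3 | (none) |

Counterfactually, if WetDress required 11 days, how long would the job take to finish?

Actual critical path: WetDress→Inspect→Countdown = 8+8+2 = 18 ⇒ 18 days.
Since WetDress is critical, the +3 change carries straight to that chain (now 21 days).
No other chain overtakes it, so the finish is 21 days.

21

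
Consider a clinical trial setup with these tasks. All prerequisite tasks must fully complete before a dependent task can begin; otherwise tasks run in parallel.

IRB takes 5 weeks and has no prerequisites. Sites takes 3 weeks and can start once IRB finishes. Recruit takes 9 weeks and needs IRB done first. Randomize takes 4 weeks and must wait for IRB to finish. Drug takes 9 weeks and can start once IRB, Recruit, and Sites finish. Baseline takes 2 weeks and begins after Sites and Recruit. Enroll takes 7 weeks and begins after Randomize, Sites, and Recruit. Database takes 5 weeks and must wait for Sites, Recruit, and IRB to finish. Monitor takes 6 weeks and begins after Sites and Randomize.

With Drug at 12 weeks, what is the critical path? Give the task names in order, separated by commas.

IRB, Recruit, Drug

As given, the longest chain is IRB→Recruit→Drug = 5+9+9 = 23, so the finish is 23 weeks.
Since Drug is critical, the +3 change carries straight to that chain (now 26 weeks).
The critical path is still IRB→Recruit→Drug; finish is now 26 weeks.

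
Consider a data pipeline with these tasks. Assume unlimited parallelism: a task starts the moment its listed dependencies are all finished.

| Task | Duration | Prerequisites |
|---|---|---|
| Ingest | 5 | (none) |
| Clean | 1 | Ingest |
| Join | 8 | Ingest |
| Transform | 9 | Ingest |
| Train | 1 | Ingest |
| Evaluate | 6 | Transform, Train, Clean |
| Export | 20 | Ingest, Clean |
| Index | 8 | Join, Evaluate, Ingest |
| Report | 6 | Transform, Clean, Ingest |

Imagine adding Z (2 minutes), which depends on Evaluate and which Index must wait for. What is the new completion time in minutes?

Originally the plan takes 28 minutes.
With Z inserted, Index now waits for max(Join, Evaluate, Ingest, Z).
New critical path: Ingest→Transform→Evaluate→Z→Index = 5+9+6+2+8 = 30 ⇒ 30 minutes.

30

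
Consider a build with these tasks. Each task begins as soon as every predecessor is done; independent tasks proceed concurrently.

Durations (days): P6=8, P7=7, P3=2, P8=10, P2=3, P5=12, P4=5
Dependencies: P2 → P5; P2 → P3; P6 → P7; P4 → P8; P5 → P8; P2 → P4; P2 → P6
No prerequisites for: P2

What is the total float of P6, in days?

Critical path: P2→P5→P8 = 3+12+10 = 25, so the finish is 25 days.
P6 finishes as early as 11 and must finish by 18.
Slack of P6 = 10 − 3 = 7 days.

7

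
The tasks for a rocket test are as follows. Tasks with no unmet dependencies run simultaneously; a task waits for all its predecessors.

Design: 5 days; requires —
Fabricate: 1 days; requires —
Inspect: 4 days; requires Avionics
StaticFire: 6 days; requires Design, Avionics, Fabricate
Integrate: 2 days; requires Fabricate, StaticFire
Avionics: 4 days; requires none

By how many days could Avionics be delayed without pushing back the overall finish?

1

Critical path: Design→StaticFire→Integrate = 5+6+2 = 13, so the finish is 13 days.
The longest chain containing Avionics totals 12 days.
Float = 13 − 12 = 1.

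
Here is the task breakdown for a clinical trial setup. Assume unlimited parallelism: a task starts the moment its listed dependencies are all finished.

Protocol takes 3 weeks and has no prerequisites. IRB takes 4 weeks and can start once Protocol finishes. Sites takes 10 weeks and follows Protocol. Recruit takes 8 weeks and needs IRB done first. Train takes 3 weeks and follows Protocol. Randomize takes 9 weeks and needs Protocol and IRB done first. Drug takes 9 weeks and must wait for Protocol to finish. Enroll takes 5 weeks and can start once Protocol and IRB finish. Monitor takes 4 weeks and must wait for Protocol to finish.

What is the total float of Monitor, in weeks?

9

The longest chain is Protocol→IRB→Randomize = 3+4+9 = 16; overall finish 16 weeks.
The longest chain containing Monitor totals 7 weeks.
Slack of Monitor = 12 − 3 = 9 weeks.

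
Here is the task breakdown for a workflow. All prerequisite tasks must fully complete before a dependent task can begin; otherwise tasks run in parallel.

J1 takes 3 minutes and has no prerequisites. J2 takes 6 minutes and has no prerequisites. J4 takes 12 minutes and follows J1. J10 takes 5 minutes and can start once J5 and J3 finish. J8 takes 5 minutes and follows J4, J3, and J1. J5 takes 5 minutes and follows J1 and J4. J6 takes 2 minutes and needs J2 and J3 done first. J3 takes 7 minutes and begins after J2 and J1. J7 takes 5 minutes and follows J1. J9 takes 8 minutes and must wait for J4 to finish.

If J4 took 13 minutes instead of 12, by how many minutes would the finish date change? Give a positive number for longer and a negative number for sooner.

Baseline: J1→J4→J5→J10 = 3+12+5+5 = 25 → 25 minutes.
J4 lies on that path, so at 13 minutes the path becomes 26 minutes.
The critical path is still J1→J4→J5→J10; finish is now 26 minutes.
Change in finish: 26 − 25 = +1 minutes.

1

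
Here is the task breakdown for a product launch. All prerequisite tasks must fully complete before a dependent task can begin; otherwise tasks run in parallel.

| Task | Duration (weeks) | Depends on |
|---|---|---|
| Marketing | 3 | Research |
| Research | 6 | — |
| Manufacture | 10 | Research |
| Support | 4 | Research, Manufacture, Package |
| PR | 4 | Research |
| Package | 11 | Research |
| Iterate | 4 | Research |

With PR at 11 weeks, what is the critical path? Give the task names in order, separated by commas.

As given, the longest chain is Research→Package→Support = 6+11+4 = 21, so the finish is 21 weeks.
PR is off the critical path — its longest chain is 10 weeks, giving 11 of slack.
That remains the longest chain; total 21 weeks.

Research, Package, Support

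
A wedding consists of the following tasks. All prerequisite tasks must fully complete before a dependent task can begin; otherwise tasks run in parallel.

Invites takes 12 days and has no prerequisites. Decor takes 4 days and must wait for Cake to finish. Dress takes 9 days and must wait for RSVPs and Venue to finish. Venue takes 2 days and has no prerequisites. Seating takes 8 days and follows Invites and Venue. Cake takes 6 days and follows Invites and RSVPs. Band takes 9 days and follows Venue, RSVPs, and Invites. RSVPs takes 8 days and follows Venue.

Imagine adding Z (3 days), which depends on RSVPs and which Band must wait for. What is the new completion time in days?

Originally the wedding takes 22 days.
With Z inserted, Band now waits for max(Venue, RSVPs, Invites, Z).
New critical path: Venue→RSVPs→Z→Band = 2+8+3+9 = 22 ⇒ 22 days.

22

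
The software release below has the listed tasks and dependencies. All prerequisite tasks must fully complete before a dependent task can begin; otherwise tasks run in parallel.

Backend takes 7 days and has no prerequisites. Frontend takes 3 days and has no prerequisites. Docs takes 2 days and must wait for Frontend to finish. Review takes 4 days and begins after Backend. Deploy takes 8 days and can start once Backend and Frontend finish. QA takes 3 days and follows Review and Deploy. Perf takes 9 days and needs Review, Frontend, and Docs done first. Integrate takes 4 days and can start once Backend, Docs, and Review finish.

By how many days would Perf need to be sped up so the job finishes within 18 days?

Current finish: 20 days; target: 18.
Perf is on every critical path, so each day cut from Perf cuts the finish by one (this holds down to a finish of 18).
Need 20 − 18 = 2 days off Perf → Perf becomes 7 days, finish becomes 18.

2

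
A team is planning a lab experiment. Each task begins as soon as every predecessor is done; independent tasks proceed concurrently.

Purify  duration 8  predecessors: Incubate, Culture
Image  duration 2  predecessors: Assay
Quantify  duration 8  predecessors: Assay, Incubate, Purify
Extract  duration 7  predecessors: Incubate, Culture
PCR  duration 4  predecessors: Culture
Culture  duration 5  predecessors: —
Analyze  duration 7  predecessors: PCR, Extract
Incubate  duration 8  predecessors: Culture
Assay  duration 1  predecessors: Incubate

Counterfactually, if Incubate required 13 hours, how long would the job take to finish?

34

Baseline: Culture→Incubate→Purify→Quantify = 5+8+8+8 = 29 → 29 hours.
Incubate lies on that path, so at 13 hours the path becomes 34 hours.
That remains the longest chain; total 34 hours.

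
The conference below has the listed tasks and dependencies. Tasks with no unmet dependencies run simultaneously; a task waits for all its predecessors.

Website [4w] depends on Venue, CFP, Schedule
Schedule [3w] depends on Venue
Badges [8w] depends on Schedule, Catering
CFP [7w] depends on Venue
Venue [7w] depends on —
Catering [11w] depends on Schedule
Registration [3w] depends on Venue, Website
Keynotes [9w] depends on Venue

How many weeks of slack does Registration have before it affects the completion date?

Venue→Schedule→Catering→Badges = 7+3+11+8 = 29 sets the makespan at 29 weeks.
Registration finishes as early as 21 and must finish by 29.
Float = 29 − 21 = 8.

8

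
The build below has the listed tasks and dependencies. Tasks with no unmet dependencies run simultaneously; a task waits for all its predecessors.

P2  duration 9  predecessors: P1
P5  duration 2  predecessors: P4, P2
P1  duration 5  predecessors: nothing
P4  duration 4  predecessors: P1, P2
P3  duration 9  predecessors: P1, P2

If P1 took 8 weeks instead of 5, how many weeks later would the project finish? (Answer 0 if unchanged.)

As given, the longest chain is P1→P2→P3 = 5+9+9 = 23, so the finish is 23 weeks.
Since P1 is critical, the +3 change carries straight to that chain (now 26 weeks).
That remains the longest chain; total 26 weeks.
Change in finish: 26 − 23 = +3 weeks.

3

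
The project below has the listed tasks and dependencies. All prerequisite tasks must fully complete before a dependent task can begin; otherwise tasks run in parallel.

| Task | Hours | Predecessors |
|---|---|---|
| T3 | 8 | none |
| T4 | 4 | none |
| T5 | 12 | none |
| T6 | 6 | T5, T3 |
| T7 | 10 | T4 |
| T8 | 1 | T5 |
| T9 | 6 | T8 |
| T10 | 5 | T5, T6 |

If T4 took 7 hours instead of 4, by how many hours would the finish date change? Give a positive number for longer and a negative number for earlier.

0

The binding path is T5→T6→T10 = 12+6+5 = 23; finish at 23 hours.
T4 is off the critical path — its longest chain is 14 hours, giving 9 of slack.
No other chain overtakes it, so the finish is 23 hours.
Change in finish: 23 − 23 = +0 hours.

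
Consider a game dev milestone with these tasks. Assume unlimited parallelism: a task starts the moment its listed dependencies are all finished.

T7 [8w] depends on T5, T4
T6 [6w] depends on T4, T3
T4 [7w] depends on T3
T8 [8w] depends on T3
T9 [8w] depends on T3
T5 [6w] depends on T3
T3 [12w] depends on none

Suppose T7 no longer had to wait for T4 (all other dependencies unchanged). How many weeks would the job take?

Original critical path: T3→T4→T7 = 12+7+8 = 27 ⇒ 27 weeks.
Without T4→T7, T7's earliest start moves from 19 to 18.
After: T3→T5→T7 = 12+6+8 = 26 → 26 weeks.

26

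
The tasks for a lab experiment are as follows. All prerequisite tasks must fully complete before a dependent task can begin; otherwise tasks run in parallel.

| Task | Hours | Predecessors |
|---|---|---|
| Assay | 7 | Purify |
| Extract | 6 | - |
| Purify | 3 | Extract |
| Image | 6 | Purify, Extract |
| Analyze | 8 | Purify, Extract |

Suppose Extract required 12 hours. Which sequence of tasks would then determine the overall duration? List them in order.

Extract, Purify, Analyze

As given, the longest chain is Extract→Purify→Analyze = 6+3+8 = 17, so the finish is 17 hours.
Extract is on the critical path; changing it to 12 makes that path 23 hours.
No other chain overtakes it, so the finish is 23 hours.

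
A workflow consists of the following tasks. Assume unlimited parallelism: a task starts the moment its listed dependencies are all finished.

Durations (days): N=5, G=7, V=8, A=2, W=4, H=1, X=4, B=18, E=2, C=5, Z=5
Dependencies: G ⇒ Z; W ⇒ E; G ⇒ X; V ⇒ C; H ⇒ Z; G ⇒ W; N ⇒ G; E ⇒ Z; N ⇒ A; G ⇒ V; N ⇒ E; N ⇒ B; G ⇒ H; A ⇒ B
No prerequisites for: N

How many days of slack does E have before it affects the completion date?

2

N→G→V→C = 5+7+8+5 = 25 sets the makespan at 25 days.
Longest path through E: 23 days (earliest finish 18, latest finish 20).
Float = 25 − 23 = 2.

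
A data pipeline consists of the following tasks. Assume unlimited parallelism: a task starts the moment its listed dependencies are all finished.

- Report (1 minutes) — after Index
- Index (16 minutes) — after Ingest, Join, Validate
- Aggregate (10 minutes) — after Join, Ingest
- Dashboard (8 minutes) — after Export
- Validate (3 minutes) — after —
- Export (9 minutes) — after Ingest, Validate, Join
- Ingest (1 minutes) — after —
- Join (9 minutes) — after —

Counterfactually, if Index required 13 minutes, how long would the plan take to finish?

26

Critical path before the change: Join→Index→Report = 9+16+1 = 26 giving 26 minutes.
Since Index is critical, the -3 change carries straight to that chain (now 23 minutes).
Now Join→Export→Dashboard = 9+9+8 = 26 is longest, so the finish becomes 26 minutes.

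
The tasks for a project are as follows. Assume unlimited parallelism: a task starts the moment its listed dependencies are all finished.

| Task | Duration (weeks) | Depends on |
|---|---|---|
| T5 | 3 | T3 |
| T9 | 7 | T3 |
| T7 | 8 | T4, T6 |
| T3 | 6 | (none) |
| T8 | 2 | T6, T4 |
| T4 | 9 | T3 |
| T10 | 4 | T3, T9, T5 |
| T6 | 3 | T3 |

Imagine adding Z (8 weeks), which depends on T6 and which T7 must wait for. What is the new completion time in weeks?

Originally the plan takes 23 weeks.
With Z inserted, T7 now waits for max(T4, T6, Z).
New critical path: T3→T6→Z→T7 = 6+3+8+8 = 25 ⇒ 25 weeks.

25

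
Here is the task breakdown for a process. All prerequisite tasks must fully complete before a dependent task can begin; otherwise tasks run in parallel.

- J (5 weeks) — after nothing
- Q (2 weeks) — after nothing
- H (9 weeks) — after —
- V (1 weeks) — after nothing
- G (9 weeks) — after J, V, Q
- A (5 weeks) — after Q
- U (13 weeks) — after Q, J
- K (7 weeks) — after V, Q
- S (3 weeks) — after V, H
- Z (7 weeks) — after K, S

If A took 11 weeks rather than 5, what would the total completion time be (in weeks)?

19

As given, the longest chain is H→S→Z = 9+3+7 = 19, so the finish is 19 weeks.
A has 12 weeks of float (longest path through it is 7).
That remains the longest chain; total 19 weeks.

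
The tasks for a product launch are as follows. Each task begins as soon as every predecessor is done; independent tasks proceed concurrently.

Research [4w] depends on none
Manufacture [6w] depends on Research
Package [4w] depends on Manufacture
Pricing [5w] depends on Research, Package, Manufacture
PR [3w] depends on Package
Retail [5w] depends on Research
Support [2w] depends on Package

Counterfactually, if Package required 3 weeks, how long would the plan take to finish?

Critical path before the change: Research→Manufacture→Package→Pricing = 4+6+4+5 = 19 giving 19 weeks.
Package is on the critical path; changing it to 3 makes that path 18 weeks.
The critical path is still Research→Manufacture→Package→Pricing; finish is now 18 weeks.

18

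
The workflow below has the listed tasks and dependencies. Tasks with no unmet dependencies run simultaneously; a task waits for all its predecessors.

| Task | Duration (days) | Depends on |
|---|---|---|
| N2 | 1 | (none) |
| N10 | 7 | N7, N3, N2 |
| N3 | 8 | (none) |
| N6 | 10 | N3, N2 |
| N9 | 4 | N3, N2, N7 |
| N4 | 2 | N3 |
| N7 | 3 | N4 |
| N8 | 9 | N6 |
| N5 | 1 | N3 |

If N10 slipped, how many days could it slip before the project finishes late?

7

The longest chain is N3→N6→N8 = 8+10+9 = 27; overall finish 27 days.
N10 finishes as early as 20 and must finish by 27.
Slack of N10 = 20 − 13 = 7 days.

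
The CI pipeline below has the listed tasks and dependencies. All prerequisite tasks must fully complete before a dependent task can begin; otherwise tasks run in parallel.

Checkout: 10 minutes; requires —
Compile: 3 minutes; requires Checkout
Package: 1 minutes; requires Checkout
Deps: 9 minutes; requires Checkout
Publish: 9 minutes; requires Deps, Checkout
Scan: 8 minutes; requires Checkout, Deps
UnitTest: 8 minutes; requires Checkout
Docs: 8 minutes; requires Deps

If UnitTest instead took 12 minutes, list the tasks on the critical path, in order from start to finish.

Actual critical path: Checkout→Deps→Publish = 10+9+9 = 28 ⇒ 28 minutes.
UnitTest is off the critical path — its longest chain is 18 minutes, giving 10 of slack.
The critical path is still Checkout→Deps→Publish; finish is now 28 minutes.

Checkout, Deps, Publish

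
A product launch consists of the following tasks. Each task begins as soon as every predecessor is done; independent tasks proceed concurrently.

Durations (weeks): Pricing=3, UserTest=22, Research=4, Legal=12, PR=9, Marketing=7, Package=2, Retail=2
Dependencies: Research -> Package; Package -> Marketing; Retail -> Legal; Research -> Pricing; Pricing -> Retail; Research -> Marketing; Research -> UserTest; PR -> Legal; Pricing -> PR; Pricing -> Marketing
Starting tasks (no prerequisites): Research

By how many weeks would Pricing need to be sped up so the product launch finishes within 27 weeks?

Current finish: 28 weeks; target: 27.
Pricing is on every critical path, so each week cut from Pricing cuts the finish by one (this holds down to a finish of 26).
Need 28 − 27 = 1 week off Pricing → Pricing becomes 2 weeks, finish becomes 27.

1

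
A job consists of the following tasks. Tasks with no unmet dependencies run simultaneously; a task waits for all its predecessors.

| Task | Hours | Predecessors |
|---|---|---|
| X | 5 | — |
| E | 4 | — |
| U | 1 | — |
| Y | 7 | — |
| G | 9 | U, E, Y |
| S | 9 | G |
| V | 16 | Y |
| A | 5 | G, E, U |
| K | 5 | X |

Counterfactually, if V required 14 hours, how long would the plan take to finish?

Actual critical path: Y→G→S = 7+9+9 = 25 ⇒ 25 hours.
V is off the critical path — its longest chain is 23 hours, giving 2 of slack.
No other chain overtakes it, so the finish is 25 hours.

25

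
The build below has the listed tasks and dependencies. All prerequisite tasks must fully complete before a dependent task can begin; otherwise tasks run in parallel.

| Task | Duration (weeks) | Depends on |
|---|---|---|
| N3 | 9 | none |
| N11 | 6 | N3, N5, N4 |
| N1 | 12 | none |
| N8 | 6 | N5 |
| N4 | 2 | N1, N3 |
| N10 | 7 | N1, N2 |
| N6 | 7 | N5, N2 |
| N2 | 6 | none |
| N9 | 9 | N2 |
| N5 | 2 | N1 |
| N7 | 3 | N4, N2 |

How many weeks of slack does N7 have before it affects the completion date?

The longest chain is N1→N5→N6 = 12+2+7 = 21; overall finish 21 weeks.
Longest path through N7: 17 weeks (earliest finish 17, latest finish 21).
Float = 21 − 17 = 4.

4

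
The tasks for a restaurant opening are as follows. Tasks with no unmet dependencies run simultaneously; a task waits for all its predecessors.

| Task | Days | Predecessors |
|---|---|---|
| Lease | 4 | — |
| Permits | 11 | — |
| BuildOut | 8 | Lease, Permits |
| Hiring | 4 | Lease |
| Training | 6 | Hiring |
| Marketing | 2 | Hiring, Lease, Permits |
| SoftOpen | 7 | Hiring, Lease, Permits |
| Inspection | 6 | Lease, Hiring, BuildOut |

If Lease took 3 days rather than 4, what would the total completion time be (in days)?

25

Critical path before the change: Permits→BuildOut→Inspection = 11+8+6 = 25 giving 25 days.
Lease has 7 days of float (longest path through it is 18).
That remains the longest chain; total 25 days.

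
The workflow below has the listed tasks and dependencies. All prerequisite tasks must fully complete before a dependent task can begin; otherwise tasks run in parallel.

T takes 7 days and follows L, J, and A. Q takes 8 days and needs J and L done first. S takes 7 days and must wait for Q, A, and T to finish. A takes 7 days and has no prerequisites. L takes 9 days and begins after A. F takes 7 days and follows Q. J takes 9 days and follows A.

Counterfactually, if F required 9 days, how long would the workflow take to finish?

33

Actual critical path: A→J→Q→F = 7+9+8+7 = 31 ⇒ 31 days.
F lies on that path, so at 9 days the path becomes 33 days.
The critical path is still A→J→Q→F; finish is now 33 days.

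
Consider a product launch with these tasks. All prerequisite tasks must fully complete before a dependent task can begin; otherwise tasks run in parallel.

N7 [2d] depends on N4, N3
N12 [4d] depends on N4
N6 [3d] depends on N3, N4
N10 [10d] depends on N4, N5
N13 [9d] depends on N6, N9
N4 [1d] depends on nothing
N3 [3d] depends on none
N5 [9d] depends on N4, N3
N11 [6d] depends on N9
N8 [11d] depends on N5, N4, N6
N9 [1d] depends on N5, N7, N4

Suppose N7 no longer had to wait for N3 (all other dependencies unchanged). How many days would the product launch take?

23

With the dependency in place, N3→N5→N8 = 3+9+11 = 23 sets the finish at 23 days.
Without N3→N7, N7's earliest start moves from 3 to 1.
After: N3→N5→N8 = 3+9+11 = 23 → 23 days.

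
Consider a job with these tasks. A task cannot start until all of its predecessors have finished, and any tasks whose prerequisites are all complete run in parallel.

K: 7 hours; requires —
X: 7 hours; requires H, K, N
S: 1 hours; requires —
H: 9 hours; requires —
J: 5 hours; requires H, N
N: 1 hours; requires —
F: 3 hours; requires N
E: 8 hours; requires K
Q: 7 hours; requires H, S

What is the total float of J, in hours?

The longest chain is H→Q = 9+7 = 16; overall finish 16 hours.
The longest chain containing J totals 14 hours.
Float = 16 − 14 = 2.

2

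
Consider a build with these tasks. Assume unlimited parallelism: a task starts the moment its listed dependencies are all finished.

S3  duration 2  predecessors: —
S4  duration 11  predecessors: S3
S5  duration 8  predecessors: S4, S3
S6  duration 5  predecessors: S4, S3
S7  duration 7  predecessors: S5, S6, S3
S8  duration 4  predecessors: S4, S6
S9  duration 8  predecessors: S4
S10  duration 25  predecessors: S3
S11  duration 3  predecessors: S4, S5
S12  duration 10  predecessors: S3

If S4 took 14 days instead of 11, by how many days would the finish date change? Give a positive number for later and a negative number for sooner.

The binding path is S3→S4→S5→S7 = 2+11+8+7 = 28; finish at 28 days.
S4 is on the critical path; changing it to 14 makes that path 31 days.
That remains the longest chain; total 31 days.
Change in finish: 31 − 28 = +3 days.

3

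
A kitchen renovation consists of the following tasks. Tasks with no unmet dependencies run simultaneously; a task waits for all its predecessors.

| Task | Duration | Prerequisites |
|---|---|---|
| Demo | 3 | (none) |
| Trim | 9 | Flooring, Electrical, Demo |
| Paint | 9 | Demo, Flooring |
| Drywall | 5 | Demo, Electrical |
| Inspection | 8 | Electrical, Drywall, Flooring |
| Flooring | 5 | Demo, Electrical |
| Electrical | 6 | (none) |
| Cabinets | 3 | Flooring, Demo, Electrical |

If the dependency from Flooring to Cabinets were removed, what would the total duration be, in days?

Original critical path: Electrical→Flooring→Paint = 6+5+9 = 20 ⇒ 20 days.
Without Flooring→Cabinets, Cabinets's earliest start moves from 11 to 6.
New critical path: Electrical→Flooring→Paint = 6+5+9 = 20 ⇒ 20 days.

20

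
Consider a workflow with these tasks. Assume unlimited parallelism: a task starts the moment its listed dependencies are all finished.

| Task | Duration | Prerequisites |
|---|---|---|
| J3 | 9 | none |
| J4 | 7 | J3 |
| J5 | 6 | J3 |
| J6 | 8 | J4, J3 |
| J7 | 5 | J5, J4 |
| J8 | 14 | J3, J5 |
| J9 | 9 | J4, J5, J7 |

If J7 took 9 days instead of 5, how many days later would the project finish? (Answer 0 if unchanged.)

Actual critical path: J3→J4→J7→J9 = 9+7+5+9 = 30 ⇒ 30 days.
J7 is on the critical path; changing it to 9 makes that path 34 days.
That remains the longest chain; total 34 days.
Change in finish: 34 − 30 = +4 days.

4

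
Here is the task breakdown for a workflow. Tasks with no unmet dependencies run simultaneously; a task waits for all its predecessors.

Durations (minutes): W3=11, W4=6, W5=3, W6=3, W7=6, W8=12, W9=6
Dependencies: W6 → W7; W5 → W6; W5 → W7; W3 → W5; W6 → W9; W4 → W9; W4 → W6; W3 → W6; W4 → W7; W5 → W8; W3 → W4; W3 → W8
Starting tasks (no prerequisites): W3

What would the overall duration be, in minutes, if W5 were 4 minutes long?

The binding path is W3→W5→W8 = 11+3+12 = 26; finish at 26 minutes.
W5 lies on that path, so at 4 minutes the path becomes 27 minutes.
The critical path is still W3→W5→W8; finish is now 27 minutes.

27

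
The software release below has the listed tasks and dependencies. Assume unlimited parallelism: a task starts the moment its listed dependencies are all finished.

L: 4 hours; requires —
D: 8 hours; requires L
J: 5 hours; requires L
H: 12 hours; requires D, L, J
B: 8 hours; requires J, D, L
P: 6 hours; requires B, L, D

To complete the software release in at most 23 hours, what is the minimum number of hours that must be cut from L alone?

Current finish: 26 hours; target: 23.
L is on every critical path, so each hour cut from L cuts the finish by one (this holds down to a finish of 23).
Need 26 − 23 = 3 hours off L → L becomes 1 hour, finish becomes 23.

3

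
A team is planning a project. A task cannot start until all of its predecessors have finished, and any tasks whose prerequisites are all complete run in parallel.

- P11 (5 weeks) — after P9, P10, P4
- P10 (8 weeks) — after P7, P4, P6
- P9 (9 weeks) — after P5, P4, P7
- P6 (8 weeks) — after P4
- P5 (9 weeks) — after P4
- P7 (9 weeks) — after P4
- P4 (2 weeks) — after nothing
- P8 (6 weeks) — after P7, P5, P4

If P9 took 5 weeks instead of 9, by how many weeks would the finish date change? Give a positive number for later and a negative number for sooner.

Critical path before the change: P4→P5→P9→P11 = 2+9+9+5 = 25 giving 25 weeks.
Since P9 is critical, the -4 change carries straight to that chain (now 21 weeks).
Now P4→P7→P10→P11 = 2+9+8+5 = 24 is longest, so the finish becomes 24 weeks.
Change in finish: 24 − 25 = -1 weeks.

-1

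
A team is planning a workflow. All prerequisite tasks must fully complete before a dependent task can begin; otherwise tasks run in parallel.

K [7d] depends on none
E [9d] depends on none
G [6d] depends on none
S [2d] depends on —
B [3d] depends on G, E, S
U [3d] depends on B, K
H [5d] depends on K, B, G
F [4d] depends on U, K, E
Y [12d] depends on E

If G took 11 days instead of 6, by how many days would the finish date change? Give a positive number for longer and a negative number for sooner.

Baseline: E→Y = 9+12 = 21 → 21 days.
The longest path through G is only 16 days, so G has float 5.
The critical path is still E→Y; finish is now 21 days.
Change in finish: 21 − 21 = +0 days.

0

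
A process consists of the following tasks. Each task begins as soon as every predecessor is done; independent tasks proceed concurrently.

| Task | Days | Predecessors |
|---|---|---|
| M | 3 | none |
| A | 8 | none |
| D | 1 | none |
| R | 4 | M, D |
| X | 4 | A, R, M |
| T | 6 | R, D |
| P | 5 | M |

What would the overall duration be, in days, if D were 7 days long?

Actual critical path: M→R→T = 3+4+6 = 13 ⇒ 13 days.
D has 2 days of float (longest path through it is 11).
The binding chain switches to D→R→T = 7+4+6 = 17; finish 17 days.

17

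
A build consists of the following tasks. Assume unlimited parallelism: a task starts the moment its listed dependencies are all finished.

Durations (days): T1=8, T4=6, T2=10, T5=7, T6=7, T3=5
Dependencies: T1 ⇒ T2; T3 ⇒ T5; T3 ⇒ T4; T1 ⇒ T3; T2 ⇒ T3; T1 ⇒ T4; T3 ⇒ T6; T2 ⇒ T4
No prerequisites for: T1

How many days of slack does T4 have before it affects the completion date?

1

The longest chain is T1→T2→T3→T5 = 8+10+5+7 = 30; overall finish 30 days.
Longest path through T4: 29 days (earliest finish 29, latest finish 30).
So T4 can slip 30 − 29 = 1 day.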